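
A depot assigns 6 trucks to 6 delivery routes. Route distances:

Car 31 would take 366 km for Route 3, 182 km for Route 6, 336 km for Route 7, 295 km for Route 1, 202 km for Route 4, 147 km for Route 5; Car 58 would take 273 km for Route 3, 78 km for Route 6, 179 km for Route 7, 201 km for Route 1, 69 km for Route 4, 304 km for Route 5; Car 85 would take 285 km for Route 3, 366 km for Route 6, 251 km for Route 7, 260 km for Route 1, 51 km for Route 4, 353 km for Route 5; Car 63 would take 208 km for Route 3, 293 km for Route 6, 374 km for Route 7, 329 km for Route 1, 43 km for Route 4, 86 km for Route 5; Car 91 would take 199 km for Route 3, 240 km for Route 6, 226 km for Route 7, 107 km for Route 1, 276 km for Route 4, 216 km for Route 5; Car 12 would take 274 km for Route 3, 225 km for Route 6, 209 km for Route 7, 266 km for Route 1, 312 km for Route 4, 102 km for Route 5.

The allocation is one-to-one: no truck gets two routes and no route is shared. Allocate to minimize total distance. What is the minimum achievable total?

Optimal: Car 31→Route 5 (147 km), Car 58→Route 6 (78 km), Car 85→Route 4 (51 km), Car 63→Route 3 (208 km), Car 91→Route 1 (107 km), Car 12→Route 7 (209 km) — total 147+78+51+208+107+209 = 800 km.
Next-best assignment: Car 31→Route 6, Car 58→Route 7, Car 85→Route 4, Car 63→Route 3, Car 91→Route 1, Car 12→Route 5 = 829 km.
Swapping Car 63↔Car 31 (Car 63→Route 5 86 km, Car 31→Route 3 366 km) adds 97.
Checked against all permutations: 800 km is optimal.

Minimum total: 800 km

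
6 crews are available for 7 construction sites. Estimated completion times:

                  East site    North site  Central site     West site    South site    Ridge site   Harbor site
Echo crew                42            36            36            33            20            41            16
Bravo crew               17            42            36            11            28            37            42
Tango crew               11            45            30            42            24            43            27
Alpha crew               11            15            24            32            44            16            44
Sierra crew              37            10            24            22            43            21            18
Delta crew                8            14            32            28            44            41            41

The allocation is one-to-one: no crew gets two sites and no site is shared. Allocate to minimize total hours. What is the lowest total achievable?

Optimal: Echo crew→Harbor site (16 hours), Bravo crew→West site (11 hours), Tango crew→South site (24 hours), Alpha crew→Ridge site (16 hours), Sierra crew→North site (10 hours), Delta crew→East site (8 hours) — total 16+11+24+16+10+8 = 85 hours.
Row-greedy (each crew in turn takes its cheapest remaining site) gives 106 hours, worse by 21.
No other one-to-one assignment undercuts 85 hours.

Minimum total: 85 hours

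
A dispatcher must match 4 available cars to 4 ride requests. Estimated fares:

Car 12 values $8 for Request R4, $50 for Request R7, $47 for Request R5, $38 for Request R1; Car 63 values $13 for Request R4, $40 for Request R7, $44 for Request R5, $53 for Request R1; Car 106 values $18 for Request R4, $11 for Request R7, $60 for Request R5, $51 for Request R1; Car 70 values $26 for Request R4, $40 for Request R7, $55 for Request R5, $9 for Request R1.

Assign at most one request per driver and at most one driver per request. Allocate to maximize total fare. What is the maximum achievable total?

Maximum total: $189

This is a one-to-one assignment (maximum-weight bipartite matching).
Optimal: Car 12→Request R7 ($50), Car 63→Request R1 ($53), Car 106→Request R5 ($60), Car 70→Request R4 ($26) — total 50+53+60+26 = $189.
Next-best assignment: Car 12→Request R7, Car 63→Request R1, Car 106→Request R4, Car 70→Request R5 = $176.
Swapping Car 106↔Car 12 (Car 106→Request R7 $11, Car 12→Request R5 $47) loses 52.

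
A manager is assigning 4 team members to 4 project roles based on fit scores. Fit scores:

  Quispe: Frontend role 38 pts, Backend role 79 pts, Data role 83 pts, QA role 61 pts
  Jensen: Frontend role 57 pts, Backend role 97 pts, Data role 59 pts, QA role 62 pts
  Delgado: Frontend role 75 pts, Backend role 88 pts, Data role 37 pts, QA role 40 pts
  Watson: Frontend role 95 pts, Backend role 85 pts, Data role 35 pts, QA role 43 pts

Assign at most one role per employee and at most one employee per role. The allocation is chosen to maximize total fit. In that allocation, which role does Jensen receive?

Jensen receives QA role.

This is a one-to-one assignment (maximum-weight bipartite matching).
Optimal: Quispe→Data role (83 pts), Jensen→QA role (62 pts), Delgado→Backend role (88 pts), Watson→Frontend role (95 pts) — total 83+62+88+95 = 328 pts.
Column-greedy (each role in turn goes to its best remaining employee) gives 315 pts, worse by 13.
Swapping Jensen↔Delgado (Jensen→Backend role 97 pts, Delgado→QA role 40 pts) loses 13.
No other one-to-one assignment exceeds 328 pts.
Jensen's own top role is Backend role (97 pts), but forcing Jensen→Backend role and reassigning the rest optimally gives only 315 pts — worse by 13.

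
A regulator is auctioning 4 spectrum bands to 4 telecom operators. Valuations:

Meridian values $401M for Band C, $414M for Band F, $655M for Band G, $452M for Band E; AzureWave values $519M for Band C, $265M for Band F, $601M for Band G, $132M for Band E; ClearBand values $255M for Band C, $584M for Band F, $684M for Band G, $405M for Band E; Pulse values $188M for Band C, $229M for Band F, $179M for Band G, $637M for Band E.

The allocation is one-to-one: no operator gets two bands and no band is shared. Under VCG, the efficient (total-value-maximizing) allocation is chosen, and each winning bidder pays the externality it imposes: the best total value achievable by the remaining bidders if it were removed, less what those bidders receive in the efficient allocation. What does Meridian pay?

Efficient allocation: Meridian→Band G ($655M), AzureWave→Band C ($519M), ClearBand→Band F ($584M), Pulse→Band E ($637M); total welfare W = $2395M.
Meridian receives Band G at value $655M, so the others get W − 655 = $1740M.
Without Meridian: best allocation of the remaining 3 bidders over all 4 bands is AzureWave→Band C ($519M), ClearBand→Band G ($684M), Pulse→Band E ($637M), total $1840M.
VCG payment = (others' best without Meridian) − (others' welfare with Meridian) = 1840 − 1740 = $100M.

Meridian pays $100M.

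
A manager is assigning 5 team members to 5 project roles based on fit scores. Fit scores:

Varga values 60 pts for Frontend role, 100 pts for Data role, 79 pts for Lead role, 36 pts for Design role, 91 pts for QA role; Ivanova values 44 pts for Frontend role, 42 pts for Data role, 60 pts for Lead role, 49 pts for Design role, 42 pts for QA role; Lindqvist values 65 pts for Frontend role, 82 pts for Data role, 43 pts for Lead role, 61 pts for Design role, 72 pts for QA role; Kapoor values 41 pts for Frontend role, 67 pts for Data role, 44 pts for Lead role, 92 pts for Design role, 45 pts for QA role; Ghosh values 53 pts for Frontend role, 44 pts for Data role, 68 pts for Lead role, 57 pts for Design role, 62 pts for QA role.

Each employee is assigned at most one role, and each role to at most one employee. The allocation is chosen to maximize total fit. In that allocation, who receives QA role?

Ghosh receives QA role.

Optimal: Varga→Data role (100 pts), Ivanova→Lead role (60 pts), Lindqvist→Frontend role (65 pts), Kapoor→Design role (92 pts), Ghosh→QA role (62 pts) — total 100+60+65+92+62 = 379 pts.
Max-entry greedy (repeatedly take the single best remaining cell) gives 376 pts, worse by 3.
Every other assignment is strictly worse.
Ghosh's own top role is Lead role (68 pts), but forcing Ghosh→Lead role and reassigning the rest optimally gives only 377 pts — worse by 2.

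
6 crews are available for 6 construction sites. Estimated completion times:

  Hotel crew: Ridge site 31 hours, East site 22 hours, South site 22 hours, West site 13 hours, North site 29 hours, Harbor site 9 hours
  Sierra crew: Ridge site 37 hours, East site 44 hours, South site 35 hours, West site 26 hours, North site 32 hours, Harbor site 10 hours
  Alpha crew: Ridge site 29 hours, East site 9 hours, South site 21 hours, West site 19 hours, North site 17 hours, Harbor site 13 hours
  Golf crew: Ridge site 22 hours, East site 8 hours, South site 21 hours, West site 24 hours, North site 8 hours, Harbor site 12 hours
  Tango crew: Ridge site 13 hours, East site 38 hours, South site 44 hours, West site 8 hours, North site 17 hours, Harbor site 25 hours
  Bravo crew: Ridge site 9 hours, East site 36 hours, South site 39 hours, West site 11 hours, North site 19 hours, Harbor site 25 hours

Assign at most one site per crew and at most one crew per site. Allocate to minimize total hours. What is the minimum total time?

Min total: 66 hours

Optimal: Hotel crew→South site (22 hours), Sierra crew→Harbor site (10 hours), Alpha crew→East site (9 hours), Golf crew→North site (8 hours), Tango crew→West site (8 hours), Bravo crew→Ridge site (9 hours) — total 22+10+9+8+8+9 = 66 hours.
Column-greedy (each site in turn goes to its cheapest remaining crew) gives 85 hours, worse by 19.
Swapping Bravo crew↔Hotel crew (Bravo crew→South site 39 hours, Hotel crew→Ridge site 31 hours) adds 39.
No other one-to-one assignment undercuts 66 hours.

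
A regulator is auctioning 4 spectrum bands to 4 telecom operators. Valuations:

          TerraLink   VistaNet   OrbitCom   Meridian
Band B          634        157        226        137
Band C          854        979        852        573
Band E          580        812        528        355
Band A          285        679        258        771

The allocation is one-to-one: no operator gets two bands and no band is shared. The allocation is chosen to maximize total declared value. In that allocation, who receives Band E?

VistaNet receives Band E.

Optimal: TerraLink→Band B ($634M), VistaNet→Band E ($812M), OrbitCom→Band C ($852M), Meridian→Band A ($771M) — total 634+812+852+771 = $3069M.
Column-greedy (each band in turn goes to its best remaining operator) gives $2912M, worse by 157.
Next-best assignment: TerraLink→Band B, VistaNet→Band C, OrbitCom→Band E, Meridian→Band A = $2912M.
Swapping Meridian↔TerraLink (Meridian→Band B $137M, TerraLink→Band A $285M) loses 983.
VistaNet's own top band is Band C ($979M), but forcing VistaNet→Band C and reassigning the rest optimally gives only $2912M — worse by 157.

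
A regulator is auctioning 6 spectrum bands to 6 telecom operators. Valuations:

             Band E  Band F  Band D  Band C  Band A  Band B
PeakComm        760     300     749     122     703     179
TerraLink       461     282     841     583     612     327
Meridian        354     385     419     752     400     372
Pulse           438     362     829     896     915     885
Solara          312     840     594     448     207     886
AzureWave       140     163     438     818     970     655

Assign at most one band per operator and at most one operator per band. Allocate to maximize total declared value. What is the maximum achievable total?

This is a one-to-one assignment (maximum-weight bipartite matching).
Optimal: PeakComm→Band E ($760M), TerraLink→Band D ($841M), Meridian→Band C ($752M), Pulse→Band B ($885M), Solara→Band F ($840M), AzureWave→Band A ($970M) — total 760+841+752+885+840+970 = $5048M.
Column-greedy (each band in turn goes to its best remaining operator) gives $4679M, worse by 369.
Next-best assignment: PeakComm→Band E, TerraLink→Band D, Meridian→Band C, Pulse→Band A, Solara→Band F, AzureWave→Band B = $4763M.
Every other assignment is strictly worse.

Maximum total: $5048M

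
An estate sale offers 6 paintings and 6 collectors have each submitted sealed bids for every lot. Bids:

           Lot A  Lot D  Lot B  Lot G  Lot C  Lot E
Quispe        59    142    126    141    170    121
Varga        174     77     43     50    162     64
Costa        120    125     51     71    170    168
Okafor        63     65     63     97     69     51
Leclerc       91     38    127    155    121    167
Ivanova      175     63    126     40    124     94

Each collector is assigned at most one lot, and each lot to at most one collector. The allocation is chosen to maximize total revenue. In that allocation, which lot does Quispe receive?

Optimal: Quispe→Lot D ($142), Varga→Lot A ($174), Costa→Lot C ($170), Okafor→Lot G ($97), Leclerc→Lot E ($167), Ivanova→Lot B ($126) — total 142+174+170+97+167+126 = $876.
Next-best assignment: Quispe→Lot D, Varga→Lot C, Costa→Lot E, Okafor→Lot G, Leclerc→Lot B, Ivanova→Lot A = $871.
No other one-to-one assignment exceeds $876.
Quispe's own top lot is Lot C ($170), but forcing Quispe→Lot C and reassigning the rest optimally gives only $859 — worse by 17.

Quispe receives Lot D.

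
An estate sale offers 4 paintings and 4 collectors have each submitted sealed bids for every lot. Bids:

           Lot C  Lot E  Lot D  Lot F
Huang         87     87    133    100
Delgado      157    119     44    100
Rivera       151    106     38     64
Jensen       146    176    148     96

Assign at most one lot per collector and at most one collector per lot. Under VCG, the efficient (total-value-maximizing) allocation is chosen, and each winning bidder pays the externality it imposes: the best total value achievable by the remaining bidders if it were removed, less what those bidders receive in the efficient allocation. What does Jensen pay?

Efficient allocation: Huang→Lot D ($133), Delgado→Lot F ($100), Rivera→Lot C ($151), Jensen→Lot E ($176); total welfare W = $560.
Jensen receives Lot E at value $176, so the others get W − 176 = $384.
Without Jensen: best allocation of the remaining 3 bidders over all 4 lots is Huang→Lot D ($133), Delgado→Lot E ($119), Rivera→Lot C ($151), total $403.
VCG payment = (others' best without Jensen) − (others' welfare with Jensen) = 403 − 384 = $19.

Jensen pays $19.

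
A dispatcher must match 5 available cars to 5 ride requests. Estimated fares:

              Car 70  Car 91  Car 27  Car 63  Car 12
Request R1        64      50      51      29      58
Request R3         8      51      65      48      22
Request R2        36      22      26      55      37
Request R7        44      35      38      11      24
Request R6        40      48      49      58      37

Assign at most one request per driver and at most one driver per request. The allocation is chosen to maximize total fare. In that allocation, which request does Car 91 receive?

This is the linear assignment problem.
Optimal: Car 70→Request R7 ($44), Car 91→Request R6 ($48), Car 27→Request R3 ($65), Car 63→Request R2 ($55), Car 12→Request R1 ($58) — total 44+48+65+55+58 = $270.
Row-greedy (each driver in turn takes its best remaining request) gives $243, worse by 27.
Next-best assignment: Car 70→Request R1, Car 91→Request R7, Car 27→Request R3, Car 63→Request R6, Car 12→Request R2 = $259.
Car 91's own top request is Request R3 ($51), but forcing Car 91→Request R3 and reassigning the rest optimally gives only $257 — worse by 13.

Car 91 receives Request R6.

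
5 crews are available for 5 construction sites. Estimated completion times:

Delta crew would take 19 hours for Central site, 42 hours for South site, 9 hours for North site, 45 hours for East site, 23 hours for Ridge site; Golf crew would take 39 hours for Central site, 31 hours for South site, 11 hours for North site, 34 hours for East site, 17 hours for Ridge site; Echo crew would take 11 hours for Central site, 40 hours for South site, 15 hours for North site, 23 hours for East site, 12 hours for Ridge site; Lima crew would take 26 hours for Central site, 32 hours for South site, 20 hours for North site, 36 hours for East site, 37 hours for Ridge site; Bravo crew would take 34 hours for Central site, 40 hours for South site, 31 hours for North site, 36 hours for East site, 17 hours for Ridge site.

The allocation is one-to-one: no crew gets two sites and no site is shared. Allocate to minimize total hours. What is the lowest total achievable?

This is a one-to-one assignment (minimum-cost bipartite matching).
Optimal: Delta crew→Central site (19 hours), Golf crew→North site (11 hours), Echo crew→East site (23 hours), Lima crew→South site (32 hours), Bravo crew→Ridge site (17 hours) — total 19+11+23+32+17 = 102 hours.
Column-greedy (each site in turn goes to its cheapest remaining crew) gives 104 hours, worse by 2.
Next-best assignment: Delta crew→North site, Golf crew→East site, Echo crew→Central site, Lima crew→South site, Bravo crew→Ridge site = 103 hours.
Swapping Bravo crew↔Echo crew (Bravo crew→East site 36 hours, Echo crew→Ridge site 12 hours) adds 8.

Minimum total: 102 hours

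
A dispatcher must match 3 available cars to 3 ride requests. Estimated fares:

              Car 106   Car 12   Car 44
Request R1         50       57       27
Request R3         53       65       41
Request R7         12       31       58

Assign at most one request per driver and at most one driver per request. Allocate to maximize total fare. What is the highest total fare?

This is the linear assignment problem.
Optimal: Car 106→Request R1 ($50), Car 12→Request R3 ($65), Car 44→Request R7 ($58) — total 50+65+58 = $173.
Row-greedy (each driver in turn takes its best remaining request) gives $168, worse by 5.
Next-best assignment: Car 106→Request R3, Car 12→Request R1, Car 44→Request R7 = $168.
Swapping Car 106↔Car 12 (Car 106→Request R3 $53, Car 12→Request R1 $57) loses 5.

Max total: $173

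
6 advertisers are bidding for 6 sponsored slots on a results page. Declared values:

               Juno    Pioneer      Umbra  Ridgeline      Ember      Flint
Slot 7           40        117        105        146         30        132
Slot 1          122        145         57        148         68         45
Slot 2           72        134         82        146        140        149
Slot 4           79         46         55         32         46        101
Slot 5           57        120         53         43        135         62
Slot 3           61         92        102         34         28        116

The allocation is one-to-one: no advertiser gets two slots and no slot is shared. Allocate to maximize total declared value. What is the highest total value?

This is the linear assignment problem.
Optimal: Juno→Slot 4 ($79), Pioneer→Slot 1 ($145), Umbra→Slot 3 ($102), Ridgeline→Slot 7 ($146), Ember→Slot 5 ($135), Flint→Slot 2 ($149) — total 79+145+102+146+135+149 = $756.
Row-greedy (each advertiser in turn takes its best remaining slot) gives $566, worse by 190.
Swapping Pioneer↔Ridgeline (Pioneer→Slot 7 $117, Ridgeline→Slot 1 $148) loses 26.
Every other assignment is strictly worse.

Maximum total: $756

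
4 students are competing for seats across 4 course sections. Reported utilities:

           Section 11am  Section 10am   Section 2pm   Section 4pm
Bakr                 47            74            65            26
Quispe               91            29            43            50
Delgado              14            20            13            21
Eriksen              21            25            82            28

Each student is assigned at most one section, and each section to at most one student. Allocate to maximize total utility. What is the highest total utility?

Max total: 268 points

Optimal: Bakr→Section 10am (74 points), Quispe→Section 11am (91 points), Delgado→Section 4pm (21 points), Eriksen→Section 2pm (82 points) — total 74+91+21+82 = 268 points.
Next-best assignment: Bakr→Section 10am, Quispe→Section 4pm, Delgado→Section 11am, Eriksen→Section 2pm = 220 points.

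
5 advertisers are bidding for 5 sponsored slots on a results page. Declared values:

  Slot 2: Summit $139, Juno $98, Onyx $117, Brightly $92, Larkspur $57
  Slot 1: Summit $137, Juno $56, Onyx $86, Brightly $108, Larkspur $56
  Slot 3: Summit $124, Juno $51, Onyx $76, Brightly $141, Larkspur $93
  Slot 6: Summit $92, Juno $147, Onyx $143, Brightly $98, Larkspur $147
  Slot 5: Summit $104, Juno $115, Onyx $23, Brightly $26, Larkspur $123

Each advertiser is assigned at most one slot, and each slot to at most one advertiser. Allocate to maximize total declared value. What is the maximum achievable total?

Optimal: Summit→Slot 1 ($137), Juno→Slot 6 ($147), Onyx→Slot 2 ($117), Brightly→Slot 3 ($141), Larkspur→Slot 5 ($123) — total 137+147+117+141+123 = $665.
Row-greedy (each advertiser in turn takes its best remaining slot) gives $636, worse by 29.
Next-best assignment: Summit→Slot 1, Juno→Slot 5, Onyx→Slot 2, Brightly→Slot 3, Larkspur→Slot 6 = $657.

Maximum total: $665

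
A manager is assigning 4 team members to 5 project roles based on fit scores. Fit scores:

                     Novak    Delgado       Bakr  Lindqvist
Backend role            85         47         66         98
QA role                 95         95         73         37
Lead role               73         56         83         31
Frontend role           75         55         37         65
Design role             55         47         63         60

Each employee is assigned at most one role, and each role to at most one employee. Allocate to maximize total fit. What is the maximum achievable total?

Max total: 351 pts

Optimal: Novak→Frontend role (75 pts), Delgado→QA role (95 pts), Bakr→Lead role (83 pts), Lindqvist→Backend role (98 pts) — total 75+95+83+98 = 351 pts.
Column-greedy (each role in turn goes to its best remaining employee) gives 331 pts, worse by 20.
Next-best assignment: Novak→QA role, Delgado→Frontend role, Bakr→Lead role, Lindqvist→Backend role = 331 pts.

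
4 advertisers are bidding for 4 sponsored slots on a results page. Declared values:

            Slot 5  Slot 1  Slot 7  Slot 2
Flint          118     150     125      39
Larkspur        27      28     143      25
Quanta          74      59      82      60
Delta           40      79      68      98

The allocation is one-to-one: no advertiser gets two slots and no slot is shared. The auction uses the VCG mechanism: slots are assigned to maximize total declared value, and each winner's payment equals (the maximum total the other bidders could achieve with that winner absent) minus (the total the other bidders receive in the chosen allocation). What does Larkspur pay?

Larkspur pays $8.

Efficient allocation: Flint→Slot 1 ($150), Larkspur→Slot 7 ($143), Quanta→Slot 5 ($74), Delta→Slot 2 ($98); total welfare W = $465.
Larkspur receives Slot 7 at value $143, so the others get W − 143 = $322.
Without Larkspur: best allocation of the remaining 3 bidders over all 4 slots is Flint→Slot 1 ($150), Quanta→Slot 7 ($82), Delta→Slot 2 ($98), total $330.
VCG payment = (others' best without Larkspur) − (others' welfare with Larkspur) = 330 − 322 = $8.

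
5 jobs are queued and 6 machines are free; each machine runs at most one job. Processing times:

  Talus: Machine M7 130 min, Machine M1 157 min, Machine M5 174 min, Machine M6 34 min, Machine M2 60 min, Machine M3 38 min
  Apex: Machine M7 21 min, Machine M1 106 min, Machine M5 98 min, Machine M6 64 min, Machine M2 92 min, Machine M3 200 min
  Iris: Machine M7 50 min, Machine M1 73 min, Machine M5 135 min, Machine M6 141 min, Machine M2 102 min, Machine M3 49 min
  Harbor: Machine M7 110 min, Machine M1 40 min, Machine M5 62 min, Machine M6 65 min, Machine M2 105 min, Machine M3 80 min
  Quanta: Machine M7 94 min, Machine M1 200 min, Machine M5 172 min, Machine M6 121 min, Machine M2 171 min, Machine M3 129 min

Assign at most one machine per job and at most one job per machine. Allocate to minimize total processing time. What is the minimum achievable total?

This is a one-to-one assignment (minimum-cost bipartite matching).
Optimal: Talus→Machine M2 (60 min), Apex→Machine M7 (21 min), Iris→Machine M3 (49 min), Harbor→Machine M1 (40 min), Quanta→Machine M6 (121 min) — total 60+21+49+40+121 = 291 min.
Column-greedy (each machine in turn goes to its cheapest remaining job) gives 401 min, worse by 110.
Next-best assignment: Talus→Machine M2, Apex→Machine M6, Iris→Machine M3, Harbor→Machine M1, Quanta→Machine M7 = 307 min.

Min total: 291 min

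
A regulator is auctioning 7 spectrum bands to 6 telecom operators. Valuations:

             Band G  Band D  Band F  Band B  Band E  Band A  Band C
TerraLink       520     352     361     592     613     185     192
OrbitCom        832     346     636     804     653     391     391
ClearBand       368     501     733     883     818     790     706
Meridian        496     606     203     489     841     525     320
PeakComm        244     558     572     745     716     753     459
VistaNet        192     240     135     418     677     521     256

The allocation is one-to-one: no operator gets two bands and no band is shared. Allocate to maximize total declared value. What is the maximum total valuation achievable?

Max total: $4193M

Optimal: TerraLink→Band B ($592M), OrbitCom→Band G ($832M), ClearBand→Band F ($733M), Meridian→Band D ($606M), PeakComm→Band A ($753M), VistaNet→Band E ($677M) — total 592+832+733+606+753+677 = $4193M.
Column-greedy (each band in turn goes to its best remaining operator) gives $3778M, worse by 415.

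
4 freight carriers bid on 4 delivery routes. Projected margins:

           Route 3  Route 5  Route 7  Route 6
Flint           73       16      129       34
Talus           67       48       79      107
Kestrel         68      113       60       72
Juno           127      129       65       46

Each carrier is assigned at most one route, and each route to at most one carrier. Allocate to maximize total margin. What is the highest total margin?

Maximum total: $476k

Optimal: Flint→Route 7 ($129k), Talus→Route 6 ($107k), Kestrel→Route 5 ($113k), Juno→Route 3 ($127k) — total 129+107+113+127 = $476k.
Max-entry greedy (repeatedly take the single best remaining cell) gives $433k, worse by 43.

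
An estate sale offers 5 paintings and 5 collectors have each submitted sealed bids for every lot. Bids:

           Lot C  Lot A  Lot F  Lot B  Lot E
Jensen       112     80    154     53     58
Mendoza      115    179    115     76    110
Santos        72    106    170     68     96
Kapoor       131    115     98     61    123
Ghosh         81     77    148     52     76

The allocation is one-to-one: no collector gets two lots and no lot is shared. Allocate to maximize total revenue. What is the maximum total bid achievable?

Optimal: Jensen→Lot C ($112), Mendoza→Lot A ($179), Santos→Lot F ($170), Kapoor→Lot E ($123), Ghosh→Lot B ($52) — total 112+179+170+123+52 = $636.
Row-greedy (each collector in turn takes its best remaining lot) gives $612, worse by 24.

Max total: $636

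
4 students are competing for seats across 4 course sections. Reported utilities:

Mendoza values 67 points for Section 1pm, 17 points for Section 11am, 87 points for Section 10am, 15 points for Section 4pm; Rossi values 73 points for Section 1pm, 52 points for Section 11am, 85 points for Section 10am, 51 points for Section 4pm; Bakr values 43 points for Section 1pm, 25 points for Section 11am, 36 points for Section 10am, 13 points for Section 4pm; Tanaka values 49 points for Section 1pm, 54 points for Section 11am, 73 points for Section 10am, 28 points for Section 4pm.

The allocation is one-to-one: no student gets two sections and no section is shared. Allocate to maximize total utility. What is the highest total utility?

Optimal: Mendoza→Section 10am (87 points), Rossi→Section 4pm (51 points), Bakr→Section 1pm (43 points), Tanaka→Section 11am (54 points) — total 87+51+43+54 = 235 points.
Swapping Tanaka↔Rossi (Tanaka→Section 4pm 28 points, Rossi→Section 11am 52 points) loses 25.

Maximum total: 235 points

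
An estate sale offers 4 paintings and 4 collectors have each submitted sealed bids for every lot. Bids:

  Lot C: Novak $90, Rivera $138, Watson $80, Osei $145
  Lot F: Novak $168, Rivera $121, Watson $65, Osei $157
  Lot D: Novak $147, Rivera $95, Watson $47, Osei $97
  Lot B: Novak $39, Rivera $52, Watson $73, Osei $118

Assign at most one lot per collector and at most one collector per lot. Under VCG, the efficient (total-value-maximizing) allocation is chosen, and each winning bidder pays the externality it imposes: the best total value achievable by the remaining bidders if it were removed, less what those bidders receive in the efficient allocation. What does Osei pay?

Osei pays $21.

Efficient allocation: Novak→Lot D ($147), Rivera→Lot C ($138), Watson→Lot B ($73), Osei→Lot F ($157); total welfare W = $515.
Osei receives Lot F at value $157, so the others get W − 157 = $358.
Without Osei: best allocation of the remaining 3 bidders over all 4 lots is Novak→Lot F ($168), Rivera→Lot C ($138), Watson→Lot B ($73), total $379.
VCG payment = (others' best without Osei) − (others' welfare with Osei) = 379 − 358 = $21.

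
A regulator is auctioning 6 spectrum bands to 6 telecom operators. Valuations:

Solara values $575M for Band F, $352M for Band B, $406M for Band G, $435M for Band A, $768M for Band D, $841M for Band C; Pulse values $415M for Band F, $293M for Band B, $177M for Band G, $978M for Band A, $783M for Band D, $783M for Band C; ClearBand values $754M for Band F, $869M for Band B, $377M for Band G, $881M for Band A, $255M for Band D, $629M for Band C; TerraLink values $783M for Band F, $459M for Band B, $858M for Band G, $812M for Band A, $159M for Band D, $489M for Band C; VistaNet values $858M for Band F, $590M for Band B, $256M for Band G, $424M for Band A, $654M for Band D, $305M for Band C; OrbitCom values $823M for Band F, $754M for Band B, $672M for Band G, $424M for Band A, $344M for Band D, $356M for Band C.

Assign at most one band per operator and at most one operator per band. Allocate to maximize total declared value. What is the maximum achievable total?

Max total: $5023M

Optimal: Solara→Band C ($841M), Pulse→Band A ($978M), ClearBand→Band B ($869M), TerraLink→Band G ($858M), VistaNet→Band D ($654M), OrbitCom→Band F ($823M) — total 841+978+869+858+654+823 = $5023M.
Row-greedy (each operator in turn takes its best remaining band) gives $4748M, worse by 275.
Next-best assignment: Solara→Band C, Pulse→Band D, ClearBand→Band A, TerraLink→Band G, VistaNet→Band F, OrbitCom→Band B = $4975M.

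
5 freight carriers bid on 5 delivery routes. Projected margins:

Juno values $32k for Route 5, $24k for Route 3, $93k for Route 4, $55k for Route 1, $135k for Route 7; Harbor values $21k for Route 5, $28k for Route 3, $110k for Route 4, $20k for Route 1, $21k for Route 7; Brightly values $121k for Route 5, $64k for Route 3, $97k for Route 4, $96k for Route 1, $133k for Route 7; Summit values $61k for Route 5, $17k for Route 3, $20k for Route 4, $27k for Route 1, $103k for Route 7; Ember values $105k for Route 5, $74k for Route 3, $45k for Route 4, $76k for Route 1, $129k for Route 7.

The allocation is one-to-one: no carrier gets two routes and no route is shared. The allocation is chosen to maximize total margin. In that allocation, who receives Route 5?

Summit receives Route 5.

This is the linear assignment problem.
Optimal: Juno→Route 7 ($135k), Harbor→Route 4 ($110k), Brightly→Route 1 ($96k), Summit→Route 5 ($61k), Ember→Route 3 ($74k) — total 135+110+96+61+74 = $476k.
Row-greedy (each carrier in turn takes its best remaining route) gives $467k, worse by 9.
Next-best assignment: Juno→Route 7, Harbor→Route 4, Brightly→Route 5, Summit→Route 1, Ember→Route 3 = $467k.
Swapping Brightly↔Ember (Brightly→Route 3 $64k, Ember→Route 1 $76k) loses 30.
Summit's own top route is Route 7 ($103k), but forcing Summit→Route 7 and reassigning the rest optimally gives only $463k — worse by 13.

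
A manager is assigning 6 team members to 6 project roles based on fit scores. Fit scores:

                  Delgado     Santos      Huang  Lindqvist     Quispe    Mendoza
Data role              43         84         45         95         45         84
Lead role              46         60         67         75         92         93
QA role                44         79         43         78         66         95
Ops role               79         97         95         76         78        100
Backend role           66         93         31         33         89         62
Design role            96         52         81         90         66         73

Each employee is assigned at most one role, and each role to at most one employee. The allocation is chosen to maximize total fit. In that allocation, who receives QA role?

This is a one-to-one assignment (maximum-weight bipartite matching).
Optimal: Delgado→Design role (96 pts), Santos→Backend role (93 pts), Huang→Ops role (95 pts), Lindqvist→Data role (95 pts), Quispe→Lead role (92 pts), Mendoza→QA role (95 pts) — total 96+93+95+95+92+95 = 566 pts.
Column-greedy (each role in turn goes to its best remaining employee) gives 547 pts, worse by 19.
Mendoza's own top role is Ops role (100 pts), but forcing Mendoza→Ops role and reassigning the rest optimally gives only 526 pts — worse by 40.

Mendoza receives QA role.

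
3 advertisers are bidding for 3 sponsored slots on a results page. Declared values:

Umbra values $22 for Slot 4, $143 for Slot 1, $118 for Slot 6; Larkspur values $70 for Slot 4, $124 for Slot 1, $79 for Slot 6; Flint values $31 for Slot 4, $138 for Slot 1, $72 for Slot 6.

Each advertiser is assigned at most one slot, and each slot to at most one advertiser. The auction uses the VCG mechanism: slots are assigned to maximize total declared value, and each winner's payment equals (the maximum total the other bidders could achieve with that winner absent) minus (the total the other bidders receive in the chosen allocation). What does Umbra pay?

Umbra pays $9.

Efficient allocation: Umbra→Slot 6 ($118), Larkspur→Slot 4 ($70), Flint→Slot 1 ($138); total welfare W = $326.
Umbra receives Slot 6 at value $118, so the others get W − 118 = $208.
Without Umbra: best allocation of the remaining 2 bidders over all 3 slots is Larkspur→Slot 6 ($79), Flint→Slot 1 ($138), total $217.
VCG payment = (others' best without Umbra) − (others' welfare with Umbra) = 217 − 208 = $9.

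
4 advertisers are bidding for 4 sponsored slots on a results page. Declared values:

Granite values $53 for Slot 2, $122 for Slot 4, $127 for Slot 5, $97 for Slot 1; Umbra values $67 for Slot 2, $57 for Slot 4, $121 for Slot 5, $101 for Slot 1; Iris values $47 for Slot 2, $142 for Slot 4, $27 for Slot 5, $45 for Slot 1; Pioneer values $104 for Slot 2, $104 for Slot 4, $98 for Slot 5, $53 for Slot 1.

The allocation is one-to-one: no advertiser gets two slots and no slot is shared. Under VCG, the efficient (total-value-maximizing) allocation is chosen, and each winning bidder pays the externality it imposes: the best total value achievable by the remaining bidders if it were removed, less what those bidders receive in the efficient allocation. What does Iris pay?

Efficient allocation: Granite→Slot 5 ($127), Umbra→Slot 1 ($101), Iris→Slot 4 ($142), Pioneer→Slot 2 ($104); total welfare W = $474.
Iris receives Slot 4 at value $142, so the others get W − 142 = $332.
Without Iris: best allocation of the remaining 3 bidders over all 4 slots is Granite→Slot 4 ($122), Umbra→Slot 5 ($121), Pioneer→Slot 2 ($104), total $347.
VCG payment = (others' best without Iris) − (others' welfare with Iris) = 347 − 332 = $15.

Iris pays $15.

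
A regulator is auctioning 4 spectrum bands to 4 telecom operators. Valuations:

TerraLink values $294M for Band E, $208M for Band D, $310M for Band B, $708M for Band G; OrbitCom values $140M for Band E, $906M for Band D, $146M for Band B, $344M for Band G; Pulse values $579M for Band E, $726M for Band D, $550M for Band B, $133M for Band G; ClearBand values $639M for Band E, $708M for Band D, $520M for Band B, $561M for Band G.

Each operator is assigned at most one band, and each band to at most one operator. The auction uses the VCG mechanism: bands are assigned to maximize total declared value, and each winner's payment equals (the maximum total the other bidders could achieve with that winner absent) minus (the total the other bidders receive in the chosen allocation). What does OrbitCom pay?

OrbitCom pays $176M.

Efficient allocation: TerraLink→Band G ($708M), OrbitCom→Band D ($906M), Pulse→Band B ($550M), ClearBand→Band E ($639M); total welfare W = $2803M.
OrbitCom receives Band D at value $906M, so the others get W − 906 = $1897M.
Without OrbitCom: best allocation of the remaining 3 bidders over all 4 bands is TerraLink→Band G ($708M), Pulse→Band D ($726M), ClearBand→Band E ($639M), total $2073M.
VCG payment = (others' best without OrbitCom) − (others' welfare with OrbitCom) = 2073 − 1897 = $176M.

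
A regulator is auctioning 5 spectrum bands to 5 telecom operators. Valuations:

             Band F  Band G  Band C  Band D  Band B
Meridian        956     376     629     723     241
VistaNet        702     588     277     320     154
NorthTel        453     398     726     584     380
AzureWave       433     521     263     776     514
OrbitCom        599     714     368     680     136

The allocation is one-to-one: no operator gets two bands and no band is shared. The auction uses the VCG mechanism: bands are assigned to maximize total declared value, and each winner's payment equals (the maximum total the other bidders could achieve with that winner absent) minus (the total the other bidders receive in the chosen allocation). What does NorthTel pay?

NorthTel pays $83M.

Efficient allocation: Meridian→Band F ($956M), VistaNet→Band G ($588M), NorthTel→Band C ($726M), AzureWave→Band B ($514M), OrbitCom→Band D ($680M); total welfare W = $3464M.
NorthTel receives Band C at value $726M, so the others get W − 726 = $2738M.
Without NorthTel: best allocation of the remaining 4 bidders over all 5 bands is Meridian→Band C ($629M), VistaNet→Band F ($702M), AzureWave→Band D ($776M), OrbitCom→Band G ($714M), total $2821M.
VCG payment = (others' best without NorthTel) − (others' welfare with NorthTel) = 2821 − 2738 = $83M.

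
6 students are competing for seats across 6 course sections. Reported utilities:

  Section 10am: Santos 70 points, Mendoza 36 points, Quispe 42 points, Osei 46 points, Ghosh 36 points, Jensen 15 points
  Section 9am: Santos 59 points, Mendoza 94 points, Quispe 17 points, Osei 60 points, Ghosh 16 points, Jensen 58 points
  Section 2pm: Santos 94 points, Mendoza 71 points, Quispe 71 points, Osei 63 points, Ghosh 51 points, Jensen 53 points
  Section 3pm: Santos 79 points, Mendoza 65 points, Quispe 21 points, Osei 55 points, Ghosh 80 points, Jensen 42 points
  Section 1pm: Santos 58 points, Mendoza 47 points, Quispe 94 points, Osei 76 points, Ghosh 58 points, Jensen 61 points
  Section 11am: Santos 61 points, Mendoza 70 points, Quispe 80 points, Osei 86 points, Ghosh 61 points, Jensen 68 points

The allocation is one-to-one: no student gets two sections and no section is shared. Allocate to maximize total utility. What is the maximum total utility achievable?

This is the linear assignment problem.
Optimal: Santos→Section 10am (70 points), Mendoza→Section 9am (94 points), Quispe→Section 1pm (94 points), Osei→Section 11am (86 points), Ghosh→Section 3pm (80 points), Jensen→Section 2pm (53 points) — total 70+94+94+86+80+53 = 477 points.
Row-greedy (each student in turn takes its best remaining section) gives 463 points, worse by 14.
Swapping Ghosh↔Mendoza (Ghosh→Section 9am 16 points, Mendoza→Section 3pm 65 points) loses 93.

Max total: 477 points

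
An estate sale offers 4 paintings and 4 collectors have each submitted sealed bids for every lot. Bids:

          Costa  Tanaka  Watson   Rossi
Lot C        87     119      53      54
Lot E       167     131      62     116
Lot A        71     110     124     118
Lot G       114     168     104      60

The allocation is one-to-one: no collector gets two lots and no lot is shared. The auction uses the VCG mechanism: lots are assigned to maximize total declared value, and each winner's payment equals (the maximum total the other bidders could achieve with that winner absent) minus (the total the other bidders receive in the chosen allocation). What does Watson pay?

Watson pays $64.

Efficient allocation: Costa→Lot E ($167), Tanaka→Lot G ($168), Watson→Lot A ($124), Rossi→Lot C ($54); total welfare W = $513.
Watson receives Lot A at value $124, so the others get W − 124 = $389.
Without Watson: best allocation of the remaining 3 bidders over all 4 lots is Costa→Lot E ($167), Tanaka→Lot G ($168), Rossi→Lot A ($118), total $453.
VCG payment = (others' best without Watson) − (others' welfare with Watson) = 453 − 389 = $64.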